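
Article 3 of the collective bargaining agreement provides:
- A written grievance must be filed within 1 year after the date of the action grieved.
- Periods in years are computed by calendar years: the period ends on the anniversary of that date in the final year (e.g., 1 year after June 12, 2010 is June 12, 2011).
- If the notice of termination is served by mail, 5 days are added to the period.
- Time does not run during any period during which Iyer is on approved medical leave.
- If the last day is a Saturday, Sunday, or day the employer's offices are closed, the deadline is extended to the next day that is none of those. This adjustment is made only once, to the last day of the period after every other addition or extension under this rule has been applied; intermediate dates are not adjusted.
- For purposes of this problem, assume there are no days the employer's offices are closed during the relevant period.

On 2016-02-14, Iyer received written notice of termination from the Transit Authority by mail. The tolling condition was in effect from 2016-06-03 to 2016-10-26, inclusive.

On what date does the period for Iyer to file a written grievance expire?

July 17, 2017

1 year after 2016-02-14 is February 14, 2017.
Service was by mail, adding 5 days: February 14, 2017 + 5 days = February 19, 2017.
From June 3, 2016 through October 26, 2016 inclusive is 146 days; tolling adds 146 days: February 19, 2017 + 146 days = July 15, 2017.
July 15, 2017 is Saturday; July 16, 2017 is Sunday. The next qualifying day is July 17, 2017.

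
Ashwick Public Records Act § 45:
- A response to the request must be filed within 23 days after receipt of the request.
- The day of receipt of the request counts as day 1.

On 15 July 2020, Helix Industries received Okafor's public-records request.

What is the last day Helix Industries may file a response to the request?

Counting 15 July 2020 as day 1, day 23 is August 6, 2020.

August 6, 2020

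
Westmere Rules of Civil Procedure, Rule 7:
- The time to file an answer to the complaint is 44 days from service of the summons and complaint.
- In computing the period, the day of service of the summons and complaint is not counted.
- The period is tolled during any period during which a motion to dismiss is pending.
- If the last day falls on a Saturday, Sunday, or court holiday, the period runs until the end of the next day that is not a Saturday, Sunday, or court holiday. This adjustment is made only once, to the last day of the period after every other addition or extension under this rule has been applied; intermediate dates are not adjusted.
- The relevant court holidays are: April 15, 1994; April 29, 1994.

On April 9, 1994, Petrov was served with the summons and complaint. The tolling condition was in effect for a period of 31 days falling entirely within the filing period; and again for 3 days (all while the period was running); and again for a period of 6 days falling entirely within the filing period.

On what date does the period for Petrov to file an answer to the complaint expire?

44 days after April 9, 1994 is May 23, 1994.
Tolling adds 31 days: May 23, 1994 + 31 days = June 23, 1994.
Tolling adds 3 days: June 23, 1994 + 3 days = June 26, 1994.
Tolling adds 6 days: June 26, 1994 + 6 days = July 2, 1994.
July 2, 1994 is Saturday; July 3, 1994 is Sunday. The next qualifying day is July 4, 1994.

July 4, 1994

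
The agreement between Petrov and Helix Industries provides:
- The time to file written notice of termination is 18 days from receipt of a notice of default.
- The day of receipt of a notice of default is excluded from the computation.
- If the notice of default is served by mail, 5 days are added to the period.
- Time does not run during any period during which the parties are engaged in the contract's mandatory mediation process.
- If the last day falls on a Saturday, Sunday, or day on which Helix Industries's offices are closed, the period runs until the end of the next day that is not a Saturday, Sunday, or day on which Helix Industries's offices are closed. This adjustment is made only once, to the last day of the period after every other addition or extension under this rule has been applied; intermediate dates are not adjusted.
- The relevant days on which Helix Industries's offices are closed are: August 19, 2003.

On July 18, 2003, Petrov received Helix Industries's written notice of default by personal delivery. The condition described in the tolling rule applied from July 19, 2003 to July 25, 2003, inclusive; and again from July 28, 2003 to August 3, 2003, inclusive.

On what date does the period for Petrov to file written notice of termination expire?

August 20, 2003

18 days after July 18, 2003 is August 5, 2003.
Service was not by mail, so no mail extension applies.
From July 19, 2003 through July 25, 2003 inclusive is 7 days; tolling adds 7 days: August 5, 2003 + 7 days = August 12, 2003.
From July 28, 2003 through August 3, 2003 inclusive is 7 days; tolling adds 7 days: August 12, 2003 + 7 days = August 19, 2003.
August 19, 2003 is a listed holiday. The next qualifying day is August 20, 2003.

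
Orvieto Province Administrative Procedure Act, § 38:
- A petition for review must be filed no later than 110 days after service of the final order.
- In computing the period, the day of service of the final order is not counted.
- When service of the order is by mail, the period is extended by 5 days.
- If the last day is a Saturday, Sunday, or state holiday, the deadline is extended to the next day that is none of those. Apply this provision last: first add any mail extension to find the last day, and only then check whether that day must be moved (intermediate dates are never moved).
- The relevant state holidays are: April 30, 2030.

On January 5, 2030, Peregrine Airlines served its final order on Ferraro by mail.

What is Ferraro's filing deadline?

110 days after January 5, 2030 is April 25, 2030.
Service was by mail, adding 5 days: April 25, 2030 + 5 days = April 30, 2030.
April 30, 2030 is a listed holiday. The next qualifying day is May 1, 2030.

May 1, 2030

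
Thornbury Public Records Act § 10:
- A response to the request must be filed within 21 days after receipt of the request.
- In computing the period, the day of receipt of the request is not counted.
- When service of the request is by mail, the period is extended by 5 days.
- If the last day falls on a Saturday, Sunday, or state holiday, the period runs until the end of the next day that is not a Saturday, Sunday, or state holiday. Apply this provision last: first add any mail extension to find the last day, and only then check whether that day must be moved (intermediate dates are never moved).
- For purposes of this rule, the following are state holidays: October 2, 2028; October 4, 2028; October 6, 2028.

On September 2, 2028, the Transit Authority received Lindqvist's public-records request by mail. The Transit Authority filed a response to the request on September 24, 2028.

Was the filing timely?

21 days after September 2, 2028 is September 23, 2028.
Service was by mail, adding 5 days: September 23, 2028 + 5 days = September 28, 2028.
September 28, 2028 is a Thursday and not a state holiday, so no extension applies.
The deadline is September 28, 2028; the filing on September 24, 2028 is on or before that date.

Yes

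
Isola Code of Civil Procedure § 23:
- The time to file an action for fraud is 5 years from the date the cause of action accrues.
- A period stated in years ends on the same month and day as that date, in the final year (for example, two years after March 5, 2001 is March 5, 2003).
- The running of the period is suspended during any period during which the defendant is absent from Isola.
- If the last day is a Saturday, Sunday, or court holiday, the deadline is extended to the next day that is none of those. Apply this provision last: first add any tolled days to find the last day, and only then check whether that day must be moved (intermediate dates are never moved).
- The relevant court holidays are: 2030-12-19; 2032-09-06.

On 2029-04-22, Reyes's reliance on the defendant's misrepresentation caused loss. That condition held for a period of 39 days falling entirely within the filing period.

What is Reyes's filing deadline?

May 31, 2034

5 years after 2029-04-22 is April 22, 2034.
Tolling adds 39 days: April 22, 2034 + 39 days = May 31, 2034.
May 31, 2034 is a Wednesday and not a court holiday, so no extension applies.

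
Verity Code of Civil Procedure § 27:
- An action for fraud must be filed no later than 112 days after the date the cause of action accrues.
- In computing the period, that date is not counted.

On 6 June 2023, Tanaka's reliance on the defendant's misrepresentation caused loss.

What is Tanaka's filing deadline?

112 days after 6 June 2023 is September 26, 2023.

September 26, 2023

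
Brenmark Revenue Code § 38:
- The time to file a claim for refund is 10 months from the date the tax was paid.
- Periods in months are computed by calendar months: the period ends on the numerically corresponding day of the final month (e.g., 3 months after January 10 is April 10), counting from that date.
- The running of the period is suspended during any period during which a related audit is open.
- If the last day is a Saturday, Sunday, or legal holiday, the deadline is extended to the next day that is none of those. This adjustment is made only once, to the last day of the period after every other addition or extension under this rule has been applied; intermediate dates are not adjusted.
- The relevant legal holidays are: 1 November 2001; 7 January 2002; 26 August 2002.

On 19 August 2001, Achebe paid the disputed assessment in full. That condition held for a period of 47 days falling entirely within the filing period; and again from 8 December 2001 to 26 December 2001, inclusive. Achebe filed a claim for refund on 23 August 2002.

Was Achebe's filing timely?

10 months after 19 August 2001 is June 19, 2002.
Tolling adds 47 days: June 19, 2002 + 47 days = August 5, 2002.
From December 8, 2001 through December 26, 2001 inclusive is 19 days; tolling adds 19 days: August 5, 2002 + 19 days = August 24, 2002.
August 24, 2002 is Saturday; August 25, 2002 is Sunday; August 26, 2002 is a listed holiday. The next qualifying day is August 27, 2002.
The deadline is August 27, 2002; the filing on August 23, 2002 is on or before that date.

Yes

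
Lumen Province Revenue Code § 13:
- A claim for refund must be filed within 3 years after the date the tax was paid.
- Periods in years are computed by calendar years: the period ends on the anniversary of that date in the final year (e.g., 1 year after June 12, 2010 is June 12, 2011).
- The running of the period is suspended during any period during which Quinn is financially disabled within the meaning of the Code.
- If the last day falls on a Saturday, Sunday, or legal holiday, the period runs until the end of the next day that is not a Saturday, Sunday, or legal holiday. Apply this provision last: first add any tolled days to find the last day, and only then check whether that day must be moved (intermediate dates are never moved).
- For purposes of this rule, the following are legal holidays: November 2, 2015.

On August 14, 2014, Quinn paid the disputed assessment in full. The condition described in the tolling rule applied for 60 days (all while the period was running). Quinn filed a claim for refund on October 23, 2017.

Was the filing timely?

3 years after August 14, 2014 is August 14, 2017.
Tolling adds 60 days: August 14, 2017 + 60 days = October 13, 2017.
October 13, 2017 is a Friday and not a legal holiday, so no extension applies.
The deadline is October 13, 2017; the filing on October 23, 2017 is after that date.

No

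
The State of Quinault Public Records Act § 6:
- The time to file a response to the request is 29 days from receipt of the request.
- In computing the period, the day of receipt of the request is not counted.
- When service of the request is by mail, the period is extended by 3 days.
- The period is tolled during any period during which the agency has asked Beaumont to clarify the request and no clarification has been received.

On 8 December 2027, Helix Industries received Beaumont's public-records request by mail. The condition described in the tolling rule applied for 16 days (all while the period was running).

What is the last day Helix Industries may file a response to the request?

29 days after 8 December 2027 is January 6, 2028.
Service was by mail, adding 3 days: January 6, 2028 + 3 days = January 9, 2028.
Tolling adds 16 days: January 9, 2028 + 16 days = January 25, 2028.

January 25, 2028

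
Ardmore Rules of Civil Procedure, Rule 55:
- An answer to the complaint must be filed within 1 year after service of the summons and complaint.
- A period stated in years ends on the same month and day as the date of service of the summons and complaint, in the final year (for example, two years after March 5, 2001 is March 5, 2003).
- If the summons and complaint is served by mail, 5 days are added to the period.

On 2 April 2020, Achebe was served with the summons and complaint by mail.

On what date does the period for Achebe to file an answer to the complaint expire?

1 year after 2 April 2020 is April 2, 2021.
Service was by mail, adding 5 days: April 2, 2021 + 5 days = April 7, 2021.

April 7, 2021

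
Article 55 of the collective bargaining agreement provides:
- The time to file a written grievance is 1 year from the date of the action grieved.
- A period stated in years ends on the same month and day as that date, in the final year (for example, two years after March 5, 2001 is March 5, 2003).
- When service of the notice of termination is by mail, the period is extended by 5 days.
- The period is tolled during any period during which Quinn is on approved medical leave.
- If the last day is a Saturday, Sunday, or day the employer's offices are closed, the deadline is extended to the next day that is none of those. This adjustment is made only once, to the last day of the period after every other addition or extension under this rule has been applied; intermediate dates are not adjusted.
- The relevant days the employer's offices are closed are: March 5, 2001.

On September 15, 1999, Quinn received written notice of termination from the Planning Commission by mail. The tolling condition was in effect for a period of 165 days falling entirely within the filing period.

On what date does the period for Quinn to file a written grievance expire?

March 6, 2001

1 year after September 15, 1999 is September 15, 2000.
Service was by mail, adding 5 days: September 15, 2000 + 5 days = September 20, 2000.
Tolling adds 165 days: September 20, 2000 + 165 days = March 4, 2001.
March 4, 2001 is Sunday; March 5, 2001 is a listed holiday. The next qualifying day is March 6, 2001.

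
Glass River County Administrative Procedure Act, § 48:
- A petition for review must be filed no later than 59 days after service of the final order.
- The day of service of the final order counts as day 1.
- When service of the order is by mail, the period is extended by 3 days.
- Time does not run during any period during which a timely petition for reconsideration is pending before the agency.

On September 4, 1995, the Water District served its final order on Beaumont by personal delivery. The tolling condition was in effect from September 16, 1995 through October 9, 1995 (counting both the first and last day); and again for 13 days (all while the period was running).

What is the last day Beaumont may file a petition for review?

December 8, 1995

Counting September 4, 1995 as day 1, day 59 is November 1, 1995.
Service was not by mail, so no mail extension applies.
From September 16, 1995 through October 9, 1995 inclusive is 24 days; tolling adds 24 days: November 1, 1995 + 24 days = November 25, 1995.
Tolling adds 13 days: November 25, 1995 + 13 days = December 8, 1995.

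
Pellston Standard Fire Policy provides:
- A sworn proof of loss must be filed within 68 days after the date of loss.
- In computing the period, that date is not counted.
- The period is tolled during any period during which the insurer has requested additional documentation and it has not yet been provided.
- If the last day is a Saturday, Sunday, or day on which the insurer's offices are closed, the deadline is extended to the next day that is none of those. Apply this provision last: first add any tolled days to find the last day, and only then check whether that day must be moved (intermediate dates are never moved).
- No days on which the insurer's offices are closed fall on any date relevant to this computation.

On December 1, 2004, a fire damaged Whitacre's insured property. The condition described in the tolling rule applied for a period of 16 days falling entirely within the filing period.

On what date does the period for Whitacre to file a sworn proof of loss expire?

68 days after December 1, 2004 is February 7, 2005.
Tolling adds 16 days: February 7, 2005 + 16 days = February 23, 2005.
February 23, 2005 is a Wednesday and not a day on which the insurer's offices are closed, so no extension applies.

February 23, 2005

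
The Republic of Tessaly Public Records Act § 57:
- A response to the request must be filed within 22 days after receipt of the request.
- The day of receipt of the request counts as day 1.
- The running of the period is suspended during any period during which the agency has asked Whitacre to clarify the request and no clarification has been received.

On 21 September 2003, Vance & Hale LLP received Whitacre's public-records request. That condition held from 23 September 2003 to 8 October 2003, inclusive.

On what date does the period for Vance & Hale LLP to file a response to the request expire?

Counting 21 September 2003 as day 1, day 22 is October 12, 2003.
From September 23, 2003 through October 8, 2003 inclusive is 16 days; tolling adds 16 days: October 12, 2003 + 16 days = October 28, 2003.

October 28, 2003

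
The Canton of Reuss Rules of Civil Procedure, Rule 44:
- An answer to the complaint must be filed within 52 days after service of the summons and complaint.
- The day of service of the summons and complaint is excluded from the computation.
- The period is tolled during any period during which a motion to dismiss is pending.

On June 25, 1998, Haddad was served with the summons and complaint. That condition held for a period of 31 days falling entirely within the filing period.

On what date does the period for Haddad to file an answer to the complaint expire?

September 16, 1998

52 days after June 25, 1998 is August 16, 1998.
Tolling adds 31 days: August 16, 1998 + 31 days = September 16, 1998.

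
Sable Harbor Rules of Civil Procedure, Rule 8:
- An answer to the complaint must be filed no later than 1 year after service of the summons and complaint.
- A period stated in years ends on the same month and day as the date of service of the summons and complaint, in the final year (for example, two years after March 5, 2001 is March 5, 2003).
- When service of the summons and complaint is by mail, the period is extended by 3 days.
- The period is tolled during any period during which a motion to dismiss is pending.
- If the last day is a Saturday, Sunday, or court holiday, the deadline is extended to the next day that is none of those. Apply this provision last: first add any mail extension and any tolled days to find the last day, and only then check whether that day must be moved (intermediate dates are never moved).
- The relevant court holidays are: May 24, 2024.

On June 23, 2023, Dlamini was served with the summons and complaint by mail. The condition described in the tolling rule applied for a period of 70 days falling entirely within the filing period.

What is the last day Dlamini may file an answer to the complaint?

September 4, 2024

1 year after June 23, 2023 is June 23, 2024.
Service was by mail, adding 3 days: June 23, 2024 + 3 days = June 26, 2024.
Tolling adds 70 days: June 26, 2024 + 70 days = September 4, 2024.
September 4, 2024 is a Wednesday and not a court holiday, so no extension applies.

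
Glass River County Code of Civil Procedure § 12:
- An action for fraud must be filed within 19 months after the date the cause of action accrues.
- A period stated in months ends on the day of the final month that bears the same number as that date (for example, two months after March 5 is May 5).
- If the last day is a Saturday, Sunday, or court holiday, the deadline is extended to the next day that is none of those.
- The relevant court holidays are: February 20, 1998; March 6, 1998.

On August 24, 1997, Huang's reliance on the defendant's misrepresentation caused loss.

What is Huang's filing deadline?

19 months after August 24, 1997 is March 24, 1999.
March 24, 1999 is a Wednesday and not a court holiday, so no extension applies.

March 24, 1999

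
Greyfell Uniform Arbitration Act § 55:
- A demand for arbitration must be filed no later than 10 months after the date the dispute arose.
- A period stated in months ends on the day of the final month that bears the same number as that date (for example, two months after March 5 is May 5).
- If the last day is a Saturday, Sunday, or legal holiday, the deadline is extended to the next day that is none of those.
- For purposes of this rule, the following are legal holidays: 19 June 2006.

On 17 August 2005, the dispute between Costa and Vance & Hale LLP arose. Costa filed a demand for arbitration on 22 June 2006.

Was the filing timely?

No

10 months after 17 August 2005 is June 17, 2006.
June 17, 2006 is Saturday; June 18, 2006 is Sunday; June 19, 2006 is a listed holiday. The next qualifying day is June 20, 2006.
The deadline is June 20, 2006; the filing on June 22, 2006 is after that date.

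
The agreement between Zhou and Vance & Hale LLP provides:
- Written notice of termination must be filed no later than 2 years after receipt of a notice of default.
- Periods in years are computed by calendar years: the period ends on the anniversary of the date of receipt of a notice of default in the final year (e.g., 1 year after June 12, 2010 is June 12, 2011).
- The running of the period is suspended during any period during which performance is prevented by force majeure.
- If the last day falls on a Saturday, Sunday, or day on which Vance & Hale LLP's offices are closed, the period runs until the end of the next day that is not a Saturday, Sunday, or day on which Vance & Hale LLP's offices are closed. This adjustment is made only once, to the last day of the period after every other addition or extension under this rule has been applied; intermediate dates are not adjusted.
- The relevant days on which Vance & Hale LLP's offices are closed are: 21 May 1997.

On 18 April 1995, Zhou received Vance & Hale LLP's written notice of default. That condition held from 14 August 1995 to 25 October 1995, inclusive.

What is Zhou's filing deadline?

June 30, 1997

2 years after 18 April 1995 is April 18, 1997.
From August 14, 1995 through October 25, 1995 inclusive is 73 days; tolling adds 73 days: April 18, 1997 + 73 days = June 30, 1997.
June 30, 1997 is a Monday and not a day on which Vance & Hale LLP's offices are closed, so no extension applies.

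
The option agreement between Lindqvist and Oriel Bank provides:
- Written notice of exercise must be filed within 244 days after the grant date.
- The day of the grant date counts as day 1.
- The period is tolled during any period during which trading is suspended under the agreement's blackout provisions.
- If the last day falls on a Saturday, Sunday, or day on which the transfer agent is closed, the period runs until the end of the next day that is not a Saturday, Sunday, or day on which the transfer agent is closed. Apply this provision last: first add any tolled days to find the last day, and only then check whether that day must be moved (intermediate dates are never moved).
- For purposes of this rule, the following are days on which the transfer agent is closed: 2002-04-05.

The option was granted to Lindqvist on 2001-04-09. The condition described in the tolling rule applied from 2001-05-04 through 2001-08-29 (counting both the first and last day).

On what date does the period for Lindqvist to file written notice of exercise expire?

Counting 2001-04-09 as day 1, day 244 is December 8, 2001.
From May 4, 2001 through August 29, 2001 inclusive is 118 days; tolling adds 118 days: December 8, 2001 + 118 days = April 5, 2002.
April 5, 2002 is a listed holiday; April 6, 2002 is Saturday; April 7, 2002 is Sunday. The next qualifying day is April 8, 2002.

April 8, 2002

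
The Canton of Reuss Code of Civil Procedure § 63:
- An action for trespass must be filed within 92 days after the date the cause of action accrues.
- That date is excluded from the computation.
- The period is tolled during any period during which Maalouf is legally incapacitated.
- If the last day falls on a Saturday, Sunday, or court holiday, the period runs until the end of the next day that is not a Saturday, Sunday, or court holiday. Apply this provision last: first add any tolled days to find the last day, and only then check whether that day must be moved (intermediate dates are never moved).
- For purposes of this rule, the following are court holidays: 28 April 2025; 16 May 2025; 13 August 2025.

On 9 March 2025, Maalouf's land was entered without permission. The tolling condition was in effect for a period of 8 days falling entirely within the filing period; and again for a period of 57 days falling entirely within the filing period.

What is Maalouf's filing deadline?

92 days after 9 March 2025 is June 9, 2025.
Tolling adds 8 days: June 9, 2025 + 8 days = June 17, 2025.
Tolling adds 57 days: June 17, 2025 + 57 days = August 13, 2025.
August 13, 2025 is a listed holiday. The next qualifying day is August 14, 2025.

August 14, 2025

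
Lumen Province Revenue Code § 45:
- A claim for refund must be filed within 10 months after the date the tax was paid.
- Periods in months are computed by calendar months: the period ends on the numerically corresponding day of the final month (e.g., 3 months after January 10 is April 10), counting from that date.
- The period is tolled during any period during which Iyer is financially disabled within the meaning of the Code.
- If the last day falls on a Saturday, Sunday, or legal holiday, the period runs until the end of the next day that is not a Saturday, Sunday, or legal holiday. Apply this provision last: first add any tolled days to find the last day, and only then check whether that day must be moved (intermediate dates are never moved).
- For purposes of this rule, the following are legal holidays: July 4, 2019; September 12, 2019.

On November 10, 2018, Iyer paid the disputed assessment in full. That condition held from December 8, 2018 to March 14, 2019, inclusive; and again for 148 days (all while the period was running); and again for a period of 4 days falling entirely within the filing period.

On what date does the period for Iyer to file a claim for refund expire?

May 18, 2020

10 months after November 10, 2018 is September 10, 2019.
From December 8, 2018 through March 14, 2019 inclusive is 97 days; tolling adds 97 days: September 10, 2019 + 97 days = December 16, 2019.
Tolling adds 148 days: December 16, 2019 + 148 days = May 12, 2020.
Tolling adds 4 days: May 12, 2020 + 4 days = May 16, 2020.
May 16, 2020 is Saturday; May 17, 2020 is Sunday. The next qualifying day is May 18, 2020.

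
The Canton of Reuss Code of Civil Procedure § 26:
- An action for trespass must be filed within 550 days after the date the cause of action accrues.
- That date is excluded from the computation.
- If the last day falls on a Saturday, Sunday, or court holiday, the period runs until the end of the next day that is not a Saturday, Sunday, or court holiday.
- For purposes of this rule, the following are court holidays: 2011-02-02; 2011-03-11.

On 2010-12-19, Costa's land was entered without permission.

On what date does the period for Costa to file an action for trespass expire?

550 days after 2010-12-19 is June 21, 2012.
June 21, 2012 is a Thursday and not a court holiday, so no extension applies.

June 21, 2012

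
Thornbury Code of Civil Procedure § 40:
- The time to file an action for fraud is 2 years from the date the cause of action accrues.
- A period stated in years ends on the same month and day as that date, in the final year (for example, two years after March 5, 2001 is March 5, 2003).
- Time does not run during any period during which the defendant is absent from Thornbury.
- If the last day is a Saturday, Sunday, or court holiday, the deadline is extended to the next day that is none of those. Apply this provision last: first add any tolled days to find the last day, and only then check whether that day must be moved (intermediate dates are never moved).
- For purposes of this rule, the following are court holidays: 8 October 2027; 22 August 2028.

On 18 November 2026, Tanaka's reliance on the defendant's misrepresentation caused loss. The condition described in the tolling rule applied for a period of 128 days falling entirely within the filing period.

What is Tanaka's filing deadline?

2 years after 18 November 2026 is November 18, 2028.
Tolling adds 128 days: November 18, 2028 + 128 days = March 26, 2029.
March 26, 2029 is a Monday and not a court holiday, so no extension applies.

March 26, 2029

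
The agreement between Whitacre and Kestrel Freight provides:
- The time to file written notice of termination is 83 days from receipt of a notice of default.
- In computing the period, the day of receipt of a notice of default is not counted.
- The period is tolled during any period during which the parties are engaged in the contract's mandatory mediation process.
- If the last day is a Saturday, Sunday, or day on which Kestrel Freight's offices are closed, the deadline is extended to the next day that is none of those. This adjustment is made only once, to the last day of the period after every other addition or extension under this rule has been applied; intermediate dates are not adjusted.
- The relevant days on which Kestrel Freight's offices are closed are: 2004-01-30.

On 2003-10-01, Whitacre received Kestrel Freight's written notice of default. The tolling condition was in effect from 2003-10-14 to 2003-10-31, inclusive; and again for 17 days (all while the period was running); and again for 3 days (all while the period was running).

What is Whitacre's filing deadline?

83 days after 2003-10-01 is December 23, 2003.
From October 14, 2003 through October 31, 2003 inclusive is 18 days; tolling adds 18 days: December 23, 2003 + 18 days = January 10, 2004.
Tolling adds 17 days: January 10, 2004 + 17 days = January 27, 2004.
Tolling adds 3 days: January 27, 2004 + 3 days = January 30, 2004.
January 30, 2004 is a listed holiday; January 31, 2004 is Saturday; February 1, 2004 is Sunday. The next qualifying day is February 2, 2004.

February 2, 2004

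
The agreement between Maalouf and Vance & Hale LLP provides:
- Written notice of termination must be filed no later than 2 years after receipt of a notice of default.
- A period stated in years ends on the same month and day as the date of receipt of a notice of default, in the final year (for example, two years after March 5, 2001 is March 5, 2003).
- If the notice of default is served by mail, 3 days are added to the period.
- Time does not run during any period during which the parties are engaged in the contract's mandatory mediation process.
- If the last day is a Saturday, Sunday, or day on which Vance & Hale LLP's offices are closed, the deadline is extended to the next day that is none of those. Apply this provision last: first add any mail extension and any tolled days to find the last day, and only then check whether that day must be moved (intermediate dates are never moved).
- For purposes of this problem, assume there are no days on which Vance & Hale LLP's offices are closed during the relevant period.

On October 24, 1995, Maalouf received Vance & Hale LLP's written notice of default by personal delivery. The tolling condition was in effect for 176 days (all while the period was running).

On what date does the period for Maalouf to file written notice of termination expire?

2 years after October 24, 1995 is October 24, 1997.
Service was not by mail, so no mail extension applies.
Tolling adds 176 days: October 24, 1997 + 176 days = April 18, 1998.
April 18, 1998 is Saturday; April 19, 1998 is Sunday. The next qualifying day is April 20, 1998.

April 20, 1998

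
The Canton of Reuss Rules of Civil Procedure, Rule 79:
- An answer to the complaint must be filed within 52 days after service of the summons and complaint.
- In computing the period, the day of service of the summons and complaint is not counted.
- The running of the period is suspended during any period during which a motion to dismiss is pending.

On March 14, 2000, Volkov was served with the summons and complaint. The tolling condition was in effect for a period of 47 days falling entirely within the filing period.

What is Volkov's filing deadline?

52 days after March 14, 2000 is May 5, 2000.
Tolling adds 47 days: May 5, 2000 + 47 days = June 21, 2000.

June 21, 2000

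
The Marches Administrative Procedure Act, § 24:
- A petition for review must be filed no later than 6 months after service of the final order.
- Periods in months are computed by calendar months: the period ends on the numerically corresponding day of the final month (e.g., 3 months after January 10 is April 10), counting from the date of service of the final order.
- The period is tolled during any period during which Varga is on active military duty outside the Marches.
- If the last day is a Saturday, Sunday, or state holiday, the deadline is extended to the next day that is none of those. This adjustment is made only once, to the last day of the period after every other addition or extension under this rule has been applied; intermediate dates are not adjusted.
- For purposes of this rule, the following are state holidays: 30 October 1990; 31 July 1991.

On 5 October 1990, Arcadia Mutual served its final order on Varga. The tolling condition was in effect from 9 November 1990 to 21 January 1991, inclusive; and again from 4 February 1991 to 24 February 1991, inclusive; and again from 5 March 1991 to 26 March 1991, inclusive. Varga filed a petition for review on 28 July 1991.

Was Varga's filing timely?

6 months after 5 October 1990 is April 5, 1991.
From November 9, 1990 through January 21, 1991 inclusive is 74 days; tolling adds 74 days: April 5, 1991 + 74 days = June 18, 1991.
From February 4, 1991 through February 24, 1991 inclusive is 21 days; tolling adds 21 days: June 18, 1991 + 21 days = July 9, 1991.
From March 5, 1991 through March 26, 1991 inclusive is 22 days; tolling adds 22 days: July 9, 1991 + 22 days = July 31, 1991.
July 31, 1991 is a listed holiday. The next qualifying day is August 1, 1991.
The deadline is August 1, 1991; the filing on July 28, 1991 is on or before that date.

Yes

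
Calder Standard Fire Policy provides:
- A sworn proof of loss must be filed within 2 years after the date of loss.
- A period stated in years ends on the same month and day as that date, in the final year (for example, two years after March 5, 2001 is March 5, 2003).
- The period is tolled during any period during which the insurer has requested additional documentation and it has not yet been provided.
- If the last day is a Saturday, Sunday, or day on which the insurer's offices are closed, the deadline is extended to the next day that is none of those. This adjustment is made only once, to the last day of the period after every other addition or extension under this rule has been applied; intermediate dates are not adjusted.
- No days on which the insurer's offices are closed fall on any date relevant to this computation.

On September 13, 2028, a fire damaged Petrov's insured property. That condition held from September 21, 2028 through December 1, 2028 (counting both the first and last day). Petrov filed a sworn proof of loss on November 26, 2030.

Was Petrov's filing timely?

No

2 years after September 13, 2028 is September 13, 2030.
From September 21, 2028 through December 1, 2028 inclusive is 72 days; tolling adds 72 days: September 13, 2030 + 72 days = November 24, 2030.
November 24, 2030 is Sunday. The next qualifying day is November 25, 2030.
The deadline is November 25, 2030; the filing on November 26, 2030 is after that date.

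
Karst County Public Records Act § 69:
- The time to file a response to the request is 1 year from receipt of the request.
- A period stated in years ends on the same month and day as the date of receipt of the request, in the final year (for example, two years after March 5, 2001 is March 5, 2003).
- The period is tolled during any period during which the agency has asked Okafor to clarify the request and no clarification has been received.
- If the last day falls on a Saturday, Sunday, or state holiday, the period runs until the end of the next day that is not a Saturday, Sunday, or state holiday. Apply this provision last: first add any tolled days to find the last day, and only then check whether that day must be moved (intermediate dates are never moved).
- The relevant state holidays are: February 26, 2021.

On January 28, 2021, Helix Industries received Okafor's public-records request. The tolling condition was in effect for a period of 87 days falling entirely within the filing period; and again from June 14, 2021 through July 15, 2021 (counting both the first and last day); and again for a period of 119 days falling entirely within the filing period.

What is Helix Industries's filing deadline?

September 23, 2022

1 year after January 28, 2021 is January 28, 2022.
Tolling adds 87 days: January 28, 2022 + 87 days = April 25, 2022.
From June 14, 2021 through July 15, 2021 inclusive is 32 days; tolling adds 32 days: April 25, 2022 + 32 days = May 27, 2022.
Tolling adds 119 days: May 27, 2022 + 119 days = September 23, 2022.
September 23, 2022 is a Friday and not a state holiday, so no extension applies.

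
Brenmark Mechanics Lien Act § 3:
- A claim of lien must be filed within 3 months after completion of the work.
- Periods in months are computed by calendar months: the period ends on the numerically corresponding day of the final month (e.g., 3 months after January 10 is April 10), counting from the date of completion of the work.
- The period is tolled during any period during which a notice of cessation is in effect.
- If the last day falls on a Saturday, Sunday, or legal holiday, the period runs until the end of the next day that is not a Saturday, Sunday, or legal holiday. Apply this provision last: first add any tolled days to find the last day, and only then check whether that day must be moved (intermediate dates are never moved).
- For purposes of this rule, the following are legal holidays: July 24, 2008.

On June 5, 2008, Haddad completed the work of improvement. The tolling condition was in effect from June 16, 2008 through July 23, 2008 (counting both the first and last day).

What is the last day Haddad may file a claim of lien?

3 months after June 5, 2008 is September 5, 2008.
From June 16, 2008 through July 23, 2008 inclusive is 38 days; tolling adds 38 days: September 5, 2008 + 38 days = October 13, 2008.
October 13, 2008 is a Monday and not a legal holiday, so no extension applies.

October 13, 2008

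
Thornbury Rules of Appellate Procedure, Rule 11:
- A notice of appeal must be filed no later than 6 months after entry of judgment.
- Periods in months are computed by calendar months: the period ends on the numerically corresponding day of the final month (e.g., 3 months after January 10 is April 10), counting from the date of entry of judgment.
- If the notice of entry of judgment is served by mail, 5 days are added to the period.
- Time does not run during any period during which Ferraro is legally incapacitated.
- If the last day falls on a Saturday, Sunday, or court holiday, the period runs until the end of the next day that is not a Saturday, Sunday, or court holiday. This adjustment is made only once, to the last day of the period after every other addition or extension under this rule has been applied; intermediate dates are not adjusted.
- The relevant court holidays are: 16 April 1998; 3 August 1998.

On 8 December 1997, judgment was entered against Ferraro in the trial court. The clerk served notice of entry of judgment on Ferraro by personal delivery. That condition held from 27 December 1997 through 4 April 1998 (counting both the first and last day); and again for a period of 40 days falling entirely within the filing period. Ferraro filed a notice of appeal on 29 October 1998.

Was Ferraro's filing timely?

No

6 months after 8 December 1997 is June 8, 1998.
Service was not by mail, so no mail extension applies.
From December 27, 1997 through April 4, 1998 inclusive is 99 days; tolling adds 99 days: June 8, 1998 + 99 days = September 15, 1998.
Tolling adds 40 days: September 15, 1998 + 40 days = October 25, 1998.
October 25, 1998 is Sunday. The next qualifying day is October 26, 1998.
The deadline is October 26, 1998; the filing on October 29, 1998 is after that date.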